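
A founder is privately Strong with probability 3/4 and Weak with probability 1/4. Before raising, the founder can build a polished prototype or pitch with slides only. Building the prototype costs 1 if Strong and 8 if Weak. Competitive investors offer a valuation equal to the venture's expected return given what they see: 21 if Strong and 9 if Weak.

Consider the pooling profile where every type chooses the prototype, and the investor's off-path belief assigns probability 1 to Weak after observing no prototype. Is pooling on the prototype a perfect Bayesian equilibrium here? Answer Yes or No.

On path, the investor holds the prior and pays 3/4·21 + 1/4·9 = 18. Off path (no prototype), believing Weak, it pays 9.
Strong: the prototype nets 18 − 1 = 17; no prototype nets 9. Strong stays.
Weak: the prototype nets 18 − 8 = 10; no prototype nets 9. Weak stays.
No type deviates, so pooling is sustained.

Yes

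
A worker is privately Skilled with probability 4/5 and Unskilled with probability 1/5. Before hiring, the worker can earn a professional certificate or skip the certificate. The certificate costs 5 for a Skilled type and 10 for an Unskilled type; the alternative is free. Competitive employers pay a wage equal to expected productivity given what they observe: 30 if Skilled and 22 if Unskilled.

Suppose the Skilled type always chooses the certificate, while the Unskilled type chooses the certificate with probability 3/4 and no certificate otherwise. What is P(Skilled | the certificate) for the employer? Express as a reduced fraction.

16/19

P(the certificate) = (4/5)·1 + (1/5)·(3/4) = 19/20.
By Bayes' rule, P(Skilled | the certificate) = (4/5) / (19/20) = 16/19.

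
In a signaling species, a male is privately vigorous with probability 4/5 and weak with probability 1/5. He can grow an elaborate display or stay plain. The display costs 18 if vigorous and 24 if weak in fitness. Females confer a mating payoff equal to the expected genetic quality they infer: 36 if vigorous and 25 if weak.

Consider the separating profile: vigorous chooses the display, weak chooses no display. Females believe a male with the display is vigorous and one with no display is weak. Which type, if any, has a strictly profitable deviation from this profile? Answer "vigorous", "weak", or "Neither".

The display pays 36; no display pays 25.
vigorous: assigned the display, nets 36 − 18 = 18; deviating to no display nets 25.
weak: assigned no display, nets 25; deviating to the display nets 36 − 24 = 12.
The vigorous type gains 7 by deviating.

vigorous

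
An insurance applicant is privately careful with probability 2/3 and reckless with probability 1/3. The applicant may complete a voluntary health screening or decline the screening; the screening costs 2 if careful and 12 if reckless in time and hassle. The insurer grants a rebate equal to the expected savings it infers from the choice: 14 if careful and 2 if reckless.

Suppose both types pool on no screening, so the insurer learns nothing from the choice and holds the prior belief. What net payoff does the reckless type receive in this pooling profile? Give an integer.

10

Pooled rebate = 2/3·14 + 1/3·2 = 10.
reckless pays no cost for no screening, so net payoff = 10.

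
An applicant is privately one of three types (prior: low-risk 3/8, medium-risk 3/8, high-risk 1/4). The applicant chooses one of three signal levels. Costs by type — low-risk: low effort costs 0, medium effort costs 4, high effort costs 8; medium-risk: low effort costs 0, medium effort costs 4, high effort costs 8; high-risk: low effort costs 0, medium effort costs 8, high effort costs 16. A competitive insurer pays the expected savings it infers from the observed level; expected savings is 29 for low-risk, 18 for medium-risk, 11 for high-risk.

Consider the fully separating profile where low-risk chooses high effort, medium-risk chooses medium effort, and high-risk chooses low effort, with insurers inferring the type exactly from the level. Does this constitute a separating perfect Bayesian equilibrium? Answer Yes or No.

Separating rebates: high effort → 29, medium effort → 18, low effort → 11.
low-risk (assigned high effort): low effort: 11 − 0 = 11; medium effort: 18 − 4 = 14; high effort: 29 − 8 = 21. low-risk stays.
medium-risk (assigned medium effort): low effort: 11 − 0 = 11; medium effort: 18 − 4 = 14; high effort: 29 − 8 = 21. medium-risk prefers high effort.
high-risk (assigned low effort): low effort: 11 − 0 = 11; medium effort: 18 − 8 = 10; high effort: 29 − 16 = 13. high-risk prefers high effort.
At least one type deviates; the separating profile fails.

No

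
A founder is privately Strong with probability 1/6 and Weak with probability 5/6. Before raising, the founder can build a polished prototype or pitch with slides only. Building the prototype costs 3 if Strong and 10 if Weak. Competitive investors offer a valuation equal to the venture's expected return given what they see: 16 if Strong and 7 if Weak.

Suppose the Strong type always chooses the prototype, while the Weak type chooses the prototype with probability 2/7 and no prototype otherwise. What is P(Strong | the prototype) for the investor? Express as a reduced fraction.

P(the prototype) = (1/6)·1 + (5/6)·(2/7) = 17/42.
By Bayes' rule, P(Strong | the prototype) = (1/6) / (17/42) = 7/17.

7/17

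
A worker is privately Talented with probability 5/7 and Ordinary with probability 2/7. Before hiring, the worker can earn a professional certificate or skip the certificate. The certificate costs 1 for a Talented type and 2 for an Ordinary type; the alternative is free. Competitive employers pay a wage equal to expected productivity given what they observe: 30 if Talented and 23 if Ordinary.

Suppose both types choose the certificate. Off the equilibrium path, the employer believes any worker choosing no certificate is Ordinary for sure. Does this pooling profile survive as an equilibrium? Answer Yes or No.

On path, the employer holds the prior and pays 5/7·30 + 2/7·23 = 28. Off path (no certificate), believing Ordinary, it pays 23.
Talented: the certificate nets 28 − 1 = 27; no certificate nets 23. Talented stays.
Ordinary: the certificate nets 28 − 2 = 26; no certificate nets 23. Ordinary stays.
No type deviates, so pooling is sustained.

Yes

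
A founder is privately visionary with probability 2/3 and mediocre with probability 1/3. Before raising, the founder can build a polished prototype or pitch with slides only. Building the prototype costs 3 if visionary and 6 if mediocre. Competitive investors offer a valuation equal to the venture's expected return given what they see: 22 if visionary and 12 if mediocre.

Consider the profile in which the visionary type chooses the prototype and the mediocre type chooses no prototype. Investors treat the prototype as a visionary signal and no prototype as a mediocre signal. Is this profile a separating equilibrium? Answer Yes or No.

Under these beliefs, the prototype earns valuation 22 and no prototype earns valuation 12.
visionary: the prototype nets 22 − 3 = 19; no prototype nets 12. visionary prefers the prototype.
mediocre: the prototype nets 22 − 6 = 16; no prototype nets 12. mediocre would deviate to the prototype.
mediocre has a profitable deviation, so the profile is not an equilibrium.

No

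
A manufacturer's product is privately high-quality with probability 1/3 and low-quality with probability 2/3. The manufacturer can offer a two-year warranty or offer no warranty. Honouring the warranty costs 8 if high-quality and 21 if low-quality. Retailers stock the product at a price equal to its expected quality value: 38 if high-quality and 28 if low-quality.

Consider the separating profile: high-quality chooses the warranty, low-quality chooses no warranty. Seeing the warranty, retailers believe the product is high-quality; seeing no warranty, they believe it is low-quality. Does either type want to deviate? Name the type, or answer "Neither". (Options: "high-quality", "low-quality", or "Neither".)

The warranty pays 38; no warranty pays 28.
high-quality: assigned the warranty, nets 38 − 8 = 30; deviating to no warranty nets 28.
low-quality: assigned no warranty, nets 28; deviating to the warranty nets 38 − 21 = 17.
Both types strictly prefer their assigned action; no profitable deviation.

Neither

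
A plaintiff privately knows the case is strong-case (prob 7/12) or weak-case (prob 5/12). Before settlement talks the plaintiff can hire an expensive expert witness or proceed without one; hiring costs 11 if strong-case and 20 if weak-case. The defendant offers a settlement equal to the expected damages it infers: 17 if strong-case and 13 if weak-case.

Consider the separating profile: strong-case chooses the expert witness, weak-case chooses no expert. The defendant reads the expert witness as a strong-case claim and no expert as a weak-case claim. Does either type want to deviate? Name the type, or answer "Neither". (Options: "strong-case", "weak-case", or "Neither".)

The expert witness pays 17; no expert pays 13.
strong-case: assigned the expert witness, nets 17 − 11 = 6; deviating to no expert nets 13.
weak-case: assigned no expert, nets 13; deviating to the expert witness nets 17 − 20 = -3.
The strong-case type gains 7 by deviating.

strong-case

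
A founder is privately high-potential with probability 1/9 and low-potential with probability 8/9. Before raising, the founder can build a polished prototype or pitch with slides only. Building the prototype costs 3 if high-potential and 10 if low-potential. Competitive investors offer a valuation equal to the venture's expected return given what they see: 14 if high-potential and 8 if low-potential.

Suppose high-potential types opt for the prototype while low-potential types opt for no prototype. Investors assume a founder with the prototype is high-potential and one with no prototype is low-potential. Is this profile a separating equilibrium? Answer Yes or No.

Under these beliefs, the prototype earns valuation 14 and no prototype earns valuation 8.
high-potential: the prototype nets 14 − 3 = 11; no prototype nets 8. high-potential prefers the prototype.
low-potential: the prototype nets 14 − 10 = 4; no prototype nets 8. low-potential prefers no prototype.
Neither type deviates, so the separating profile is an equilibrium.

Yes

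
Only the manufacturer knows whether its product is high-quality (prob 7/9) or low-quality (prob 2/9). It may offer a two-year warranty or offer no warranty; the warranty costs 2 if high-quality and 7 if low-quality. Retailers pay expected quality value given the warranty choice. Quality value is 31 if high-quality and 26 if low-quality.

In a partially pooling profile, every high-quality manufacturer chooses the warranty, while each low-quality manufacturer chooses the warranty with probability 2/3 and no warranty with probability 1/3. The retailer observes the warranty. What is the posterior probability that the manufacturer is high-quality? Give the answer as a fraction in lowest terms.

P(the warranty) = (7/9)·1 + (2/9)·(2/3) = 25/27.
By Bayes' rule, P(high-quality | the warranty) = (7/9) / (25/27) = 21/25.

21/25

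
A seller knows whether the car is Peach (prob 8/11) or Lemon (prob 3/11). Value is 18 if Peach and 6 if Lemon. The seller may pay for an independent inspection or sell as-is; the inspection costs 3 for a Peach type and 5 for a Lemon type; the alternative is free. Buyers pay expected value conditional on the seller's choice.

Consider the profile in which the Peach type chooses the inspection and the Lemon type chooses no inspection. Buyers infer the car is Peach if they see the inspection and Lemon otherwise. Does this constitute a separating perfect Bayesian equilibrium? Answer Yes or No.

Under these beliefs, the inspection earns price 18 and no inspection earns price 6.
Peach: the inspection nets 18 − 3 = 15; no inspection nets 6. Peach prefers the inspection.
Lemon: the inspection nets 18 − 5 = 13; no inspection nets 6. Lemon would deviate to the inspection.
Lemon has a profitable deviation, so the profile is not an equilibrium.

No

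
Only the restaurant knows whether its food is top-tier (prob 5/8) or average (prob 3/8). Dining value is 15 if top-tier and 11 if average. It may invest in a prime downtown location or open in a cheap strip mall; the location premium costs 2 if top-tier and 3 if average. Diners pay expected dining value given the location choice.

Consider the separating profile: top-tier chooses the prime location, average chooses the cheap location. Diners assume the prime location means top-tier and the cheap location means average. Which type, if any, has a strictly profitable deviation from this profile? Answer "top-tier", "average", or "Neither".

The prime location pays 15; the cheap location pays 11.
top-tier: assigned the prime location, nets 15 − 2 = 13; deviating to the cheap location nets 11.
average: assigned the cheap location, nets 11; deviating to the prime location nets 15 − 3 = 12.
The average type gains 1 by deviating.

average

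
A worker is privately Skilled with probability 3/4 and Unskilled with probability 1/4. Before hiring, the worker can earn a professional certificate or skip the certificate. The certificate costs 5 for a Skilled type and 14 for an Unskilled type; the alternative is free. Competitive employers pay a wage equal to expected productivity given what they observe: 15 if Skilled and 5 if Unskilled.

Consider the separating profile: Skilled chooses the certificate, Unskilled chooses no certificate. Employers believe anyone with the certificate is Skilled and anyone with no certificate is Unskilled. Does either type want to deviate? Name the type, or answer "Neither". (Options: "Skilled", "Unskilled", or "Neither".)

Neither

The certificate pays 15; no certificate pays 5.
Skilled: assigned the certificate, nets 15 − 5 = 10; deviating to no certificate nets 5.
Unskilled: assigned no certificate, nets 5; deviating to the certificate nets 15 − 14 = 1.
Both types strictly prefer their assigned action; no profitable deviation.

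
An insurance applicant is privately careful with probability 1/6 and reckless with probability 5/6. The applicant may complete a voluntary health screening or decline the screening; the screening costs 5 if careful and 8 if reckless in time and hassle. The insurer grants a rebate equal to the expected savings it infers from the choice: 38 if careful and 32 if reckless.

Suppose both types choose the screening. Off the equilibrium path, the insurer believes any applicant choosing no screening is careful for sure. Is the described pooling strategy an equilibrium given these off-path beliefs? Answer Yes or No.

On path, the insurer holds the prior and pays 1/6·38 + 5/6·32 = 33. Off path (no screening), believing careful, it pays 38.
careful: the screening nets 33 − 5 = 28; no screening nets 38. careful would deviate.
reckless: the screening nets 33 − 8 = 25; no screening nets 38. reckless would deviate.
A type deviates, so pooling fails.

No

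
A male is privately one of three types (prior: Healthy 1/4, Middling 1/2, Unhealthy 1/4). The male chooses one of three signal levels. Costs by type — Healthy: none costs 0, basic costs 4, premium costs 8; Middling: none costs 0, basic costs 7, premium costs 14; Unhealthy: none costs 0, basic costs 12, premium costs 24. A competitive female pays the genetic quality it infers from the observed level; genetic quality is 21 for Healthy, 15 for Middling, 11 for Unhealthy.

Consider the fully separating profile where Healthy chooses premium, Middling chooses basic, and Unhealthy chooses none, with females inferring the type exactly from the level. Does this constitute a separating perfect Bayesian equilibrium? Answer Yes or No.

No

Separating mating payoffs: premium → 21, basic → 15, none → 11.
Healthy (assigned premium): none: 11 − 0 = 11; basic: 15 − 4 = 11; premium: 21 − 8 = 13. Healthy stays.
Middling (assigned basic): none: 11 − 0 = 11; basic: 15 − 7 = 8; premium: 21 − 14 = 7. Middling prefers none.
Unhealthy (assigned none): none: 11 − 0 = 11; basic: 15 − 12 = 3; premium: 21 − 24 = -3. Unhealthy stays.
At least one type deviates; the separating profile fails.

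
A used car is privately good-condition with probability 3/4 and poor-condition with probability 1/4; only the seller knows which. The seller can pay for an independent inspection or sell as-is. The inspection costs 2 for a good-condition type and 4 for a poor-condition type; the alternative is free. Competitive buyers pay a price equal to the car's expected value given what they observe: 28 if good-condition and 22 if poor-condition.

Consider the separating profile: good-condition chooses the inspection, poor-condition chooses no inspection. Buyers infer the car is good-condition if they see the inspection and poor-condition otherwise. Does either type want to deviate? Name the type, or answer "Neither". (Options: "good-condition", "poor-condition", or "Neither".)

poor-condition

The inspection pays 28; no inspection pays 22.
good-condition: assigned the inspection, nets 28 − 2 = 26; deviating to no inspection nets 22.
poor-condition: assigned no inspection, nets 22; deviating to the inspection nets 28 − 4 = 24.
The poor-condition type gains 2 by deviating.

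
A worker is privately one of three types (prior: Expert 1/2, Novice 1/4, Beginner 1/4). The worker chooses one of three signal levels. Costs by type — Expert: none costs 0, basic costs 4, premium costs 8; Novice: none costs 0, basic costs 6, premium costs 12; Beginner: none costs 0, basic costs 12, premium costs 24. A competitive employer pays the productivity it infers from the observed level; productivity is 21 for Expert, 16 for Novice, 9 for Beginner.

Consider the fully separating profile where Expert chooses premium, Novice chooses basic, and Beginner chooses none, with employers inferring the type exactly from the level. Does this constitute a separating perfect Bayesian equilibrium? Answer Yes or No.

Separating wages: premium → 21, basic → 16, none → 9.
Expert (assigned premium): none: 9 − 0 = 9; basic: 16 − 4 = 12; premium: 21 − 8 = 13. Expert stays.
Novice (assigned basic): none: 9 − 0 = 9; basic: 16 − 6 = 10; premium: 21 − 12 = 9. Novice stays.
Beginner (assigned none): none: 9 − 0 = 9; basic: 16 − 12 = 4; premium: 21 − 24 = -3. Beginner stays.
Every type prefers its assigned level; separation holds.

Yes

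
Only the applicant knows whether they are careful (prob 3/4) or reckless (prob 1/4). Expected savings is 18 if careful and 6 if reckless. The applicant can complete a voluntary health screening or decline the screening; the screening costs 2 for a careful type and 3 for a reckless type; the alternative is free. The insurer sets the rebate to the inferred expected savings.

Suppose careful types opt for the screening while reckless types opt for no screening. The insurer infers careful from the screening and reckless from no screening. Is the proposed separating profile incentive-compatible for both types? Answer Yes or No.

No

Under these beliefs, the screening earns rebate 18 and no screening earns rebate 6.
careful: the screening nets 18 − 2 = 16; no screening nets 6. careful prefers the screening.
reckless: the screening nets 18 − 3 = 15; no screening nets 6. reckless would deviate to the screening.
reckless has a profitable deviation, so the profile is not an equilibrium.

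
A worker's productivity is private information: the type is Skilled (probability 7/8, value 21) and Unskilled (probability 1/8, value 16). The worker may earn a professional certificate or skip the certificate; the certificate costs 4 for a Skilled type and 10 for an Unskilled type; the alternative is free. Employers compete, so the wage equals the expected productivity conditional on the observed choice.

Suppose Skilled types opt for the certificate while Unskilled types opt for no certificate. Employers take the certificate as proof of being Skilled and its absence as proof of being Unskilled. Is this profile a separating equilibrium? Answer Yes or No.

Yes

Under these beliefs, the certificate earns wage 21 and no certificate earns wage 16.
Skilled: the certificate nets 21 − 4 = 17; no certificate nets 16. Skilled prefers the certificate.
Unskilled: the certificate nets 21 − 10 = 11; no certificate nets 16. Unskilled prefers no certificate.
Neither type deviates, so the separating profile is an equilibrium.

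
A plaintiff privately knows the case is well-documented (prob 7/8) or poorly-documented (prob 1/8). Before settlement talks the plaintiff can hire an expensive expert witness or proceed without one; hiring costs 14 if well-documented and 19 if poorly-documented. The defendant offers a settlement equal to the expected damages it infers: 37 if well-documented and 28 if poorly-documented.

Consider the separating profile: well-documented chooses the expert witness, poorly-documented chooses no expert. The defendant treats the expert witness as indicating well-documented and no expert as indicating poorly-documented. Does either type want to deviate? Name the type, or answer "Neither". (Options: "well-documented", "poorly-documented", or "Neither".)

well-documented

The expert witness pays 37; no expert pays 28.
well-documented: assigned the expert witness, nets 37 − 14 = 23; deviating to no expert nets 28.
poorly-documented: assigned no expert, nets 28; deviating to the expert witness nets 37 − 19 = 18.
The well-documented type gains 5 by deviating.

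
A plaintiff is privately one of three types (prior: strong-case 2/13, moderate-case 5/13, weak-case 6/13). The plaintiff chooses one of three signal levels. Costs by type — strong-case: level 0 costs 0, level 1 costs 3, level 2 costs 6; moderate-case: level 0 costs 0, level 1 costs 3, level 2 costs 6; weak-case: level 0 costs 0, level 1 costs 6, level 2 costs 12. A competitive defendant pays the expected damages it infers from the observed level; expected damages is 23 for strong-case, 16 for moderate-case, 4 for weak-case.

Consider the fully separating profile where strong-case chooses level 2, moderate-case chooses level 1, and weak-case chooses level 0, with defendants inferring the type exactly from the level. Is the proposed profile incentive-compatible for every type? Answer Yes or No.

No

Separating settlements: level 2 → 23, level 1 → 16, level 0 → 4.
strong-case (assigned level 2): level 0: 4 − 0 = 4; level 1: 16 − 3 = 13; level 2: 23 − 6 = 17. strong-case stays.
moderate-case (assigned level 1): level 0: 4 − 0 = 4; level 1: 16 − 3 = 13; level 2: 23 − 6 = 17. moderate-case prefers level 2.
weak-case (assigned level 0): level 0: 4 − 0 = 4; level 1: 16 − 6 = 10; level 2: 23 − 12 = 11. weak-case prefers level 2.
At least one type deviates; the separating profile fails.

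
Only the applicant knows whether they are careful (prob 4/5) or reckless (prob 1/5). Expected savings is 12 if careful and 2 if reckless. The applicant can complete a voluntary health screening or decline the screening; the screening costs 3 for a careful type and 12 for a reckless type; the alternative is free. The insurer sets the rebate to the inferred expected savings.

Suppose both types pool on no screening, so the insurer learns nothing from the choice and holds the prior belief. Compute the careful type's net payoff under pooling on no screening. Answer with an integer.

10

Pooled rebate = 4/5·12 + 1/5·2 = 10.
careful pays no cost for no screening, so net payoff = 10.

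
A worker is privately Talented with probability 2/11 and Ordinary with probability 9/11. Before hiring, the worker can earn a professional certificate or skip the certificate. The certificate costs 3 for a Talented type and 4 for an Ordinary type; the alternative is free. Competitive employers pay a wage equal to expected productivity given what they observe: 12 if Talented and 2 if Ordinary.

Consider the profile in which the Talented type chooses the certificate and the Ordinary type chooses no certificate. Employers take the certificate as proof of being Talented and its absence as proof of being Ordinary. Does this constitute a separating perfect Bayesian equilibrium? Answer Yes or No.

No

Under these beliefs, the certificate earns wage 12 and no certificate earns wage 2.
Talented: the certificate nets 12 − 3 = 9; no certificate nets 2. Talented prefers the certificate.
Ordinary: the certificate nets 12 − 4 = 8; no certificate nets 2. Ordinary would deviate to the certificate.
Ordinary has a profitable deviation, so the profile is not an equilibrium.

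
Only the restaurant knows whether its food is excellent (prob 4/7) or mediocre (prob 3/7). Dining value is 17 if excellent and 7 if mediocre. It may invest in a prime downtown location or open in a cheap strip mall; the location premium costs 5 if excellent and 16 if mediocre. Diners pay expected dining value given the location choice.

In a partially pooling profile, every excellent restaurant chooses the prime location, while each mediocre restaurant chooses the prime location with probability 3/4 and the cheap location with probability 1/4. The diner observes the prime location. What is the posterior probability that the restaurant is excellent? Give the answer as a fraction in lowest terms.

16/25

P(the prime location) = (4/7)·1 + (3/7)·(3/4) = 25/28.
By Bayes' rule, P(excellent | the prime location) = (4/7) / (25/28) = 16/25.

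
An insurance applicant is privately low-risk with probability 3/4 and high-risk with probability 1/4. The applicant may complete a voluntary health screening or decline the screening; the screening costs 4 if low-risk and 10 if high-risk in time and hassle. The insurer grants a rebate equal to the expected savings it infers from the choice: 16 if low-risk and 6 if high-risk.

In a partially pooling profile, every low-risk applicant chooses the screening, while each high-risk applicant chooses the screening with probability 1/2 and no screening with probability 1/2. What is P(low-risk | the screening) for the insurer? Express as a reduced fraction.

6/7

P(the screening) = (3/4)·1 + (1/4)·(1/2) = 7/8.
By Bayes' rule, P(low-risk | the screening) = (3/4) / (7/8) = 6/7.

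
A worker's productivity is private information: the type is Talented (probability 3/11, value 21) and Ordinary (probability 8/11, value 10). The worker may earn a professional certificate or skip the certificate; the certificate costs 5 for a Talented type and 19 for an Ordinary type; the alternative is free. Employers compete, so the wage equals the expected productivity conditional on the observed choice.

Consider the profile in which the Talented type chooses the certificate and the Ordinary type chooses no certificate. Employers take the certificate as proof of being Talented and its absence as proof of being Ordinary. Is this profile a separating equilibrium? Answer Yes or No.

Yes

Under these beliefs, the certificate earns wage 21 and no certificate earns wage 10.
Talented: the certificate nets 21 − 5 = 16; no certificate nets 10. Talented prefers the certificate.
Ordinary: the certificate nets 21 − 19 = 2; no certificate nets 10. Ordinary prefers no certificate.
Neither type deviates, so the separating profile is an equilibrium.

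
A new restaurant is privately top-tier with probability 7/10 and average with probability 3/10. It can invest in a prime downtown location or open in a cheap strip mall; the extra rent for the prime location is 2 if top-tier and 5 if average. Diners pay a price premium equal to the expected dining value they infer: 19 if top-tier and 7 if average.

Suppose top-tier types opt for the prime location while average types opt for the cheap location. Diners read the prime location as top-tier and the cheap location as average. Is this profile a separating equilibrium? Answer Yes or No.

Under these beliefs, the prime location earns price premium 19 and the cheap location earns price premium 7.
top-tier: the prime location nets 19 − 2 = 17; the cheap location nets 7. top-tier prefers the prime location.
average: the prime location nets 19 − 5 = 14; the cheap location nets 7. average would deviate to the prime location.
average has a profitable deviation, so the profile is not an equilibrium.

No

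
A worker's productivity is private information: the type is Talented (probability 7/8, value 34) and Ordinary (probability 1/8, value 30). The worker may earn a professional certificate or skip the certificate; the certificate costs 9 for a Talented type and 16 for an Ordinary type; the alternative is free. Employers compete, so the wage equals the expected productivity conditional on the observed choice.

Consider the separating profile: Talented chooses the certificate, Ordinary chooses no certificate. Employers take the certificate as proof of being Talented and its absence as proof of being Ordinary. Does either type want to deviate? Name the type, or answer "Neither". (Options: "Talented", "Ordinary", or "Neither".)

The certificate pays 34; no certificate pays 30.
Talented: assigned the certificate, nets 34 − 9 = 25; deviating to no certificate nets 30.
Ordinary: assigned no certificate, nets 30; deviating to the certificate nets 34 − 16 = 18.
The Talented type gains 5 by deviating.

Talented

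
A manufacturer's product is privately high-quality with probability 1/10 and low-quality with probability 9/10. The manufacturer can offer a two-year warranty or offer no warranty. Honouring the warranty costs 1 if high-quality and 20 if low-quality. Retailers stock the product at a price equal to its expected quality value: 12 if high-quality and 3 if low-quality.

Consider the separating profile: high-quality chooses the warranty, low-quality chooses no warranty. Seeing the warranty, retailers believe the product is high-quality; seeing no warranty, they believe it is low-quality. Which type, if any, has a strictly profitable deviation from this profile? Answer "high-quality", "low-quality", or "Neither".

Neither

The warranty pays 12; no warranty pays 3.
high-quality: assigned the warranty, nets 12 − 1 = 11; deviating to no warranty nets 3.
low-quality: assigned no warranty, nets 3; deviating to the warranty nets 12 − 20 = -8.
Both types strictly prefer their assigned action; no profitable deviation.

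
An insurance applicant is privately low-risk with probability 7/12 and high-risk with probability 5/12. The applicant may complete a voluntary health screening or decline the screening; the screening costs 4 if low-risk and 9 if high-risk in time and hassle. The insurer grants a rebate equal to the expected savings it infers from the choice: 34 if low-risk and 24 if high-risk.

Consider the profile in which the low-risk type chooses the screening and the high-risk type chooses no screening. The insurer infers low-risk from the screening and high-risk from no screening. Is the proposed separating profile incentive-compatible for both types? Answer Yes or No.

No

Under these beliefs, the screening earns rebate 34 and no screening earns rebate 24.
low-risk: the screening nets 34 − 4 = 30; no screening nets 24. low-risk prefers the screening.
high-risk: the screening nets 34 − 9 = 25; no screening nets 24. high-risk would deviate to the screening.
high-risk has a profitable deviation, so the profile is not an equilibrium.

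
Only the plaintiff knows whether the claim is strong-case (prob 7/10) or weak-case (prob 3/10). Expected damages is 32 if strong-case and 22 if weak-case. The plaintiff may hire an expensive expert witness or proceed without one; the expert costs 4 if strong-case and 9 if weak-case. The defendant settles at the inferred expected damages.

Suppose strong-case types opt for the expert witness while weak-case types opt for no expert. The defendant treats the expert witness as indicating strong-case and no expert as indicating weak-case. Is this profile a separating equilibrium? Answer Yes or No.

Under these beliefs, the expert witness earns settlement 32 and no expert earns settlement 22.
strong-case: the expert witness nets 32 − 4 = 28; no expert nets 22. strong-case prefers the expert witness.
weak-case: the expert witness nets 32 − 9 = 23; no expert nets 22. weak-case would deviate to the expert witness.
weak-case has a profitable deviation, so the profile is not an equilibrium.

No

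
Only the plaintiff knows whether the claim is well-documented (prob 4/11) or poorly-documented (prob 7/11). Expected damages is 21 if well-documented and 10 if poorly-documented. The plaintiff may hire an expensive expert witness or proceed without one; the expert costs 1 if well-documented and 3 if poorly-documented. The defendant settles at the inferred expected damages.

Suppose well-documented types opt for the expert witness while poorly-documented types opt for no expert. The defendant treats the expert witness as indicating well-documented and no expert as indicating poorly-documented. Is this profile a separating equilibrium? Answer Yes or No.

Under these beliefs, the expert witness earns settlement 21 and no expert earns settlement 10.
well-documented: the expert witness nets 21 − 1 = 20; no expert nets 10. well-documented prefers the expert witness.
poorly-documented: the expert witness nets 21 − 3 = 18; no expert nets 10. poorly-documented would deviate to the expert witness.
poorly-documented has a profitable deviation, so the profile is not an equilibrium.

No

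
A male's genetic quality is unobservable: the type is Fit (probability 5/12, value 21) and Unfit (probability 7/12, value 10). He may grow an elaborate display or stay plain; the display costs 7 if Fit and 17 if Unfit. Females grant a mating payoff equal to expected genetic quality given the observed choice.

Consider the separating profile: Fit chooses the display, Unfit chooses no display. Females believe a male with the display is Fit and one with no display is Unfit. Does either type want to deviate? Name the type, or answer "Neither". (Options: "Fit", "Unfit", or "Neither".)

Neither

The display pays 21; no display pays 10.
Fit: assigned the display, nets 21 − 7 = 14; deviating to no display nets 10.
Unfit: assigned no display, nets 10; deviating to the display nets 21 − 17 = 4.
Both types strictly prefer their assigned action; no profitable deviation.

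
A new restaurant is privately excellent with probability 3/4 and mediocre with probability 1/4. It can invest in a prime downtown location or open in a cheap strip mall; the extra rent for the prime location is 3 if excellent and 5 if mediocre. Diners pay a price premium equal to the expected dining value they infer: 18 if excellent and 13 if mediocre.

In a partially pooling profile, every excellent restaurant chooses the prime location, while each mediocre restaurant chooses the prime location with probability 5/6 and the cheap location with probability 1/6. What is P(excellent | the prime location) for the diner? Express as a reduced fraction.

P(the prime location) = (3/4)·1 + (1/4)·(5/6) = 23/24.
By Bayes' rule, P(excellent | the prime location) = (3/4) / (23/24) = 18/23.

18/23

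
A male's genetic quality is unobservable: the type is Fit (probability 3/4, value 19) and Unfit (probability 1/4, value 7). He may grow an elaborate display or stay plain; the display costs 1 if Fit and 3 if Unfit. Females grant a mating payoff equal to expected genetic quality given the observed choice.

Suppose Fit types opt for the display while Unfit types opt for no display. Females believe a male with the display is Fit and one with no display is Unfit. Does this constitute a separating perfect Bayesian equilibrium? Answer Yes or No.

No

Under these beliefs, the display earns mating payoff 19 and no display earns mating payoff 7.
Fit: the display nets 19 − 1 = 18; no display nets 7. Fit prefers the display.
Unfit: the display nets 19 − 3 = 16; no display nets 7. Unfit would deviate to the display.
Unfit has a profitable deviation, so the profile is not an equilibrium.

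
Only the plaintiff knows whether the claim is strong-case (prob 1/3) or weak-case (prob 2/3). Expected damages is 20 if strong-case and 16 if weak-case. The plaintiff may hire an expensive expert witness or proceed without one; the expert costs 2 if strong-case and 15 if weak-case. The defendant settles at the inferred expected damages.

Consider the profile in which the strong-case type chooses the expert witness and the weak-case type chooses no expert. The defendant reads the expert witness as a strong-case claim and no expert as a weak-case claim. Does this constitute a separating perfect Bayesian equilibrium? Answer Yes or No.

Under these beliefs, the expert witness earns settlement 20 and no expert earns settlement 16.
strong-case: the expert witness nets 20 − 2 = 18; no expert nets 16. strong-case prefers the expert witness.
weak-case: the expert witness nets 20 − 15 = 5; no expert nets 16. weak-case prefers no expert.
Neither type deviates, so the separating profile is an equilibrium.

Yes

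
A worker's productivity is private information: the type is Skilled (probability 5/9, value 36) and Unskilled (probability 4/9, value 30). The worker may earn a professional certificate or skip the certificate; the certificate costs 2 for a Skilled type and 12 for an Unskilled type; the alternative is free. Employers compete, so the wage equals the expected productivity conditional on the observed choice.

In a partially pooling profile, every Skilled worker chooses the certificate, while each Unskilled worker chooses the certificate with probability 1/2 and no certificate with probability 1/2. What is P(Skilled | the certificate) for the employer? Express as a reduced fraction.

P(the certificate) = (5/9)·1 + (4/9)·(1/2) = 7/9.
By Bayes' rule, P(Skilled | the certificate) = (5/9) / (7/9) = 5/7.

5/7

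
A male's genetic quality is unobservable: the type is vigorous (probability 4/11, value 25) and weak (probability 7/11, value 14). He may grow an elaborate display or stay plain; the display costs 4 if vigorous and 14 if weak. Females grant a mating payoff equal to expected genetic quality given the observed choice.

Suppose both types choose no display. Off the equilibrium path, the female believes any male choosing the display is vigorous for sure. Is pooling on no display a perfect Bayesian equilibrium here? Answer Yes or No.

No

On path, the female holds the prior and pays 4/11·25 + 7/11·14 = 18. Off path (the display), believing vigorous, it pays 25.
vigorous: no display nets 18; the display nets 25 − 4 = 21. vigorous would deviate.
weak: no display nets 18; the display nets 25 − 14 = 11. weak stays.
A type deviates, so pooling fails.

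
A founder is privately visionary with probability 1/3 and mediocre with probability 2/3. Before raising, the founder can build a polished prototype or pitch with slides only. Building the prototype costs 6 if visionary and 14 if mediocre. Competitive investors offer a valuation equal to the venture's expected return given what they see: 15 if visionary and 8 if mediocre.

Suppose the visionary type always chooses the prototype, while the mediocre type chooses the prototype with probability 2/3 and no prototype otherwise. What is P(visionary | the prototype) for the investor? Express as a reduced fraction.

3/7

P(the prototype) = (1/3)·1 + (2/3)·(2/3) = 7/9.
By Bayes' rule, P(visionary | the prototype) = (1/3) / (7/9) = 3/7.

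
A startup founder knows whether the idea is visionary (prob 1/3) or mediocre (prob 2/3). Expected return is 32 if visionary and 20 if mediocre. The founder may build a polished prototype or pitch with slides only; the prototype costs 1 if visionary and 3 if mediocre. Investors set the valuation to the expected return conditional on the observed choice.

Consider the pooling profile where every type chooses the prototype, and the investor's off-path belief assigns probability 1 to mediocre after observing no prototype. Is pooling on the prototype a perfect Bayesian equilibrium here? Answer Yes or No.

Yes

On path, the investor holds the prior and pays 1/3·32 + 2/3·20 = 24. Off path (no prototype), believing mediocre, it pays 20.
visionary: the prototype nets 24 − 1 = 23; no prototype nets 20. visionary stays.
mediocre: the prototype nets 24 − 3 = 21; no prototype nets 20. mediocre stays.
No type deviates, so pooling is sustained.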